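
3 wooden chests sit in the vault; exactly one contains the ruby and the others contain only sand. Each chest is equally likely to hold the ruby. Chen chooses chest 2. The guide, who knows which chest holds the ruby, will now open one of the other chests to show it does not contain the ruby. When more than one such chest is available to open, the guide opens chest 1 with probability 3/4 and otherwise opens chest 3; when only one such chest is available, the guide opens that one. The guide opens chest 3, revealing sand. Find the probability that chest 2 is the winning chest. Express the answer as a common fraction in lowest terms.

Condition on the true location of the ruby.
If it is in chest 1 (prior 1/3): only chest 3 is available, probability 1; weight (1/3)·1 = 1/3.
If it is in chest 2 (prior 1/3): chest 1 is available but not opened, probability 1/4; weight (1/3)·(1/4) = 1/12.
If it is in chest 3 (prior 1/3): the guide opened chest 3, so this case is ruled out; weight (1/3)·0 = 0.
The weights sum to 5/12.
So P(the ruby in chest 2 | the guide opened chest 3) = (1/12) / (5/12) = 1/5.

1/5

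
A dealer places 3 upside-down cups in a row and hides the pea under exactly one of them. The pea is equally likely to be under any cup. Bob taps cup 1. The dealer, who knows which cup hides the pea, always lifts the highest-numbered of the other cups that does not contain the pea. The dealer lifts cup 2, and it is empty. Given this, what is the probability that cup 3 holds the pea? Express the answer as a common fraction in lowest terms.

Apply Bayes' rule, conditioning on where the pea actually is.
If it is under cup 1 (prior 1/3): the dealer would have opened cup 3 instead, probability 0; weight (1/3)·0 = 0.
If it is under cup 2 (prior 1/3): the dealer opened cup 2, so this case is ruled out; weight (1/3)·0 = 0.
If it is under cup 3 (prior 1/3): cup 2 is the highest-numbered option available, probability 1; weight (1/3)·1 = 1/3.
The weights sum to 1/3.
So P(the pea under cup 3 | the dealer opened cup 2) = (1/3) / (1/3) = 1.

1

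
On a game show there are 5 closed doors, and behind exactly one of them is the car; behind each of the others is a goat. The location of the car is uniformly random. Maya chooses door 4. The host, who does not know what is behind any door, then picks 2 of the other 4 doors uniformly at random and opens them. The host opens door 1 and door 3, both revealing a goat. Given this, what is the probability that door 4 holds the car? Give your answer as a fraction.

1/3

Condition on the true location of the car.
If it is behind either of doors 1 and 3 (prior 1/5 each): that door was opened and seen not to hold the prize — ruled out; weight (1/5)·0 = 0 each.
If it is behind any of doors 2, 4, and 5 (prior 1/5 each): the host picks exactly this set with probability 1/6 regardless, and none is the prize; weight (1/5)·(1/6) = 1/30 each.
The weights sum to 1/10.
So P(the car behind door 4 | the host opened door 1 and door 3) = (1/30) / (1/10) = 1/3.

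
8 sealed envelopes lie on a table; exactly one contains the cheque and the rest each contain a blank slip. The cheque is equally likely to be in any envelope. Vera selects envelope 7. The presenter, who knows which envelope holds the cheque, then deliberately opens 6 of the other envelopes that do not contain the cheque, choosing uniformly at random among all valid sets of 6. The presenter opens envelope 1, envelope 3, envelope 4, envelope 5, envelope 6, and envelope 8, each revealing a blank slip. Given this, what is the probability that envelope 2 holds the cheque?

7/8

Consider each possible location of the cheque in turn.
If it is in any of envelopes 1, 3, 4, 5, 6, and 8 (prior 1/8 each): that envelope was opened and seen not to hold the prize — ruled out; weight (1/8)·0 = 0 each.
If it is in envelope 2 (prior 1/8): the presenter has no choice, probability 1; weight (1/8)·1 = 1/8.
If it is in envelope 7 (prior 1/8): the presenter has 7 equally likely choices, so probability 1/7; weight (1/8)·(1/7) = 1/56.
The weights sum to 1/7.
So P(the cheque in envelope 2 | the presenter opened envelope 1, envelope 3, envelope 4, envelope 5, envelope 6, and envelope 8) = (1/8) / (1/7) = 7/8.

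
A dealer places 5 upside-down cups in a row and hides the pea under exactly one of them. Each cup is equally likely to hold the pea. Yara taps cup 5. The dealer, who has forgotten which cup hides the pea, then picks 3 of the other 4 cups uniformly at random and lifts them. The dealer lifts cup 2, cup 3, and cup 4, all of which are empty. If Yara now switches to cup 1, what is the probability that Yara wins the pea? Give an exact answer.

1/2

Consider each possible location of the pea in turn.
If it is under either of cups 1 and 5 (prior 1/5 each): the dealer picks exactly this set with probability 1/4 regardless, and none is the prize; weight (1/5)·(1/4) = 1/20 each.
If it is under any of cups 2, 3, and 4 (prior 1/5 each): that cup was opened and seen not to hold the prize — ruled out; weight (1/5)·0 = 0 each.
The weights sum to 1/10.
So P(the pea under cup 1 | the dealer opened cup 2, cup 3, and cup 4) = (1/20) / (1/10) = 1/2.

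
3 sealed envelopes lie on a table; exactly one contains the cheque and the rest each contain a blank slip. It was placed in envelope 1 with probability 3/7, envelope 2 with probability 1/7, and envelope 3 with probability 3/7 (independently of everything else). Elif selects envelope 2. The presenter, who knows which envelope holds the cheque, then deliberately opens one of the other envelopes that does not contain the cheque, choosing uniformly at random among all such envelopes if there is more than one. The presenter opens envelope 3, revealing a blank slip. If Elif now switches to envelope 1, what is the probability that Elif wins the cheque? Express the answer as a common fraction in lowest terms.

6/7

Apply Bayes' rule, conditioning on where the cheque actually is.
If it is in envelope 1 (prior 3/7): the presenter has no choice, probability 1; weight (3/7)·1 = 3/7.
If it is in envelope 2 (prior 1/7): the presenter has 2 equally likely choices, so probability 1/2; weight (1/7)·(1/2) = 1/14.
If it is in envelope 3 (prior 3/7): the presenter opened envelope 3, so this case is ruled out; weight (3/7)·0 = 0.
The weights sum to 1/2.
So P(the cheque in envelope 1 | the presenter opened envelope 3) = (3/7) / (1/2) = 6/7.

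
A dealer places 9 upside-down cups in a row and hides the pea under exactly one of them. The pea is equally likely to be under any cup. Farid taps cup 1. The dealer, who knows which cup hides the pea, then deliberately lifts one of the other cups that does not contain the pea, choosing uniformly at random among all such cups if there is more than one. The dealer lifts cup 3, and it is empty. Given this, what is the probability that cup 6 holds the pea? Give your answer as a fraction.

Apply Bayes' rule, conditioning on where the pea actually is.
If it is under cup 1 (prior 1/9): the dealer has 8 equally likely choices, so probability 1/8; weight (1/9)·(1/8) = 1/72.
If it is under any of cups 2, 4, 5, 6, 7, 8, and 9 (prior 1/9 each): the dealer has 7 equally likely choices, so probability 1/7; weight (1/9)·(1/7) = 1/63 each.
If it is under cup 3 (prior 1/9): the dealer opened cup 3, so this case is ruled out; weight (1/9)·0 = 0.
The weights sum to 1/8.
So P(the pea under cup 6 | the dealer opened cup 3) = (1/63) / (1/8) = 8/63.

8/63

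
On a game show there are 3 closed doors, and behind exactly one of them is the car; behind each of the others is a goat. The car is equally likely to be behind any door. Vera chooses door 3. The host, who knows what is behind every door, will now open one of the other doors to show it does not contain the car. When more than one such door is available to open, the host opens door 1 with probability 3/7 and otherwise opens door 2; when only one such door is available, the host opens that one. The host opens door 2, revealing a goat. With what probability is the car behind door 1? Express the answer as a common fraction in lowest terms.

7/11

Consider each possible location of the car in turn.
If it is behind door 1 (prior 1/3): only door 2 is available, probability 1; weight (1/3)·1 = 1/3.
If it is behind door 2 (prior 1/3): the host opened door 2, so this case is ruled out; weight (1/3)·0 = 0.
If it is behind door 3 (prior 1/3): door 1 is available but not opened, probability 4/7; weight (1/3)·(4/7) = 4/21.
The weights sum to 11/21.
So P(the car behind door 1 | the host opened door 2) = (1/3) / (11/21) = 7/11.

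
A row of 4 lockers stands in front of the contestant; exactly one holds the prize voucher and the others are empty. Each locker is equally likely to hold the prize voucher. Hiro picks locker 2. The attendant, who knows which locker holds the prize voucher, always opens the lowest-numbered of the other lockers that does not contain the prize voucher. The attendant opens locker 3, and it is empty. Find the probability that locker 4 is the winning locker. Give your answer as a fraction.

0

Condition on the true location of the prize voucher.
If it is in locker 1 (prior 1/4): locker 3 is the lowest-numbered option available, probability 1; weight (1/4)·1 = 1/4.
If it is in either of lockers 2 and 4 (prior 1/4 each): the attendant would have opened locker 1 instead, probability 0; weight (1/4)·0 = 0 each.
If it is in locker 3 (prior 1/4): the attendant opened locker 3, so this case is ruled out; weight (1/4)·0 = 0.
The weights sum to 1/4.
So P(the prize voucher in locker 4 | the attendant opened locker 3) = 0 / (1/4) = 0.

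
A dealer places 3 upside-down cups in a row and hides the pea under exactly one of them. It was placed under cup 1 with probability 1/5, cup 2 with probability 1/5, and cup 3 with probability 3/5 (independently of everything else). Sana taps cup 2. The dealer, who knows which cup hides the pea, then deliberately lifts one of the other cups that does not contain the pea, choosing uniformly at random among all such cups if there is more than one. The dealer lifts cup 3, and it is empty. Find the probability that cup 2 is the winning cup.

1/3

Apply Bayes' rule, conditioning on where the pea actually is.
If it is under cup 1 (prior 1/5): the dealer has no choice, probability 1; weight (1/5)·1 = 1/5.
If it is under cup 2 (prior 1/5): the dealer has 2 equally likely choices, so probability 1/2; weight (1/5)·(1/2) = 1/10.
If it is under cup 3 (prior 3/5): the dealer opened cup 3, so this case is ruled out; weight (3/5)·0 = 0.
The weights sum to 3/10.
So P(the pea under cup 2 | the dealer opened cup 3) = (1/10) / (3/10) = 1/3.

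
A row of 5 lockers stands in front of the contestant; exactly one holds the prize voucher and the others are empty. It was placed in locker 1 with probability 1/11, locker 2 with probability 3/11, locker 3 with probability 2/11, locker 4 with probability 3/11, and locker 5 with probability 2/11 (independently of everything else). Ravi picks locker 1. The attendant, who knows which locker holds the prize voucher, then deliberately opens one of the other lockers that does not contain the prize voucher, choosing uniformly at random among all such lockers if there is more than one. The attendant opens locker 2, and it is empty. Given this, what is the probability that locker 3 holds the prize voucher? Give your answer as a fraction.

Consider each possible location of the prize voucher in turn.
If it is in locker 1 (prior 1/11): the attendant has 4 equally likely choices, so probability 1/4; weight (1/11)·(1/4) = 1/44.
If it is in locker 2 (prior 3/11): the attendant opened locker 2, so this case is ruled out; weight (3/11)·0 = 0.
If it is in either of lockers 3 and 5 (prior 2/11 each): the attendant has 3 equally likely choices, so probability 1/3; weight (2/11)·(1/3) = 2/33 each.
If it is in locker 4 (prior 3/11): the attendant has 3 equally likely choices, so probability 1/3; weight (3/11)·(1/3) = 1/11.
The weights sum to 31/132.
So P(the prize voucher in locker 3 | the attendant opened locker 2) = (2/33) / (31/132) = 8/31.

8/31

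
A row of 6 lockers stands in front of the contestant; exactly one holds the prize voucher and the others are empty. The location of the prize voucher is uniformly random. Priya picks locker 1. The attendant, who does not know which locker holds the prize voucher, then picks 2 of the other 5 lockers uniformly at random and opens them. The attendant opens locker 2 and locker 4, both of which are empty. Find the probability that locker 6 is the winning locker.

Condition on the true location of the prize voucher.
If it is in any of lockers 1, 3, 5, and 6 (prior 1/6 each): the attendant picks exactly this set with probability 1/10 regardless, and none is the prize; weight (1/6)·(1/10) = 1/60 each.
If it is in either of lockers 2 and 4 (prior 1/6 each): that locker was opened and seen not to hold the prize — ruled out; weight (1/6)·0 = 0 each.
The weights sum to 1/15.
So P(the prize voucher in locker 6 | the attendant opened locker 2 and locker 4) = (1/60) / (1/15) = 1/4.

1/4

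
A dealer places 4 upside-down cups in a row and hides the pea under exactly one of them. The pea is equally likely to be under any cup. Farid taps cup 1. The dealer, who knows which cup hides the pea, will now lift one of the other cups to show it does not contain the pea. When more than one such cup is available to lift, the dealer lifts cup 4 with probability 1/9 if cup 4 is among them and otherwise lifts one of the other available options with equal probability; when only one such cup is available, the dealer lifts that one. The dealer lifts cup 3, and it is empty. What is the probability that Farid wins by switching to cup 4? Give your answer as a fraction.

Condition on the true location of the pea.
If it is under cup 1 (prior 1/4): cup 4 is available but not opened; cup 3 gets probability (1 − 1/9)/2 = 4/9; weight (1/4)·(4/9) = 1/9.
If it is under cup 2 (prior 1/4): cup 4 is available but not opened, probability 8/9; weight (1/4)·(8/9) = 2/9.
If it is under cup 3 (prior 1/4): the dealer opened cup 3, so this case is ruled out; weight (1/4)·0 = 0.
If it is under cup 4 (prior 1/4): cup 4 holds the prize so is unavailable; the dealer chooses uniformly among the 2 others, probability 1/2; weight (1/4)·(1/2) = 1/8.
The weights sum to 11/24.
So P(the pea under cup 4 | the dealer opened cup 3) = (1/8) / (11/24) = 3/11.

3/11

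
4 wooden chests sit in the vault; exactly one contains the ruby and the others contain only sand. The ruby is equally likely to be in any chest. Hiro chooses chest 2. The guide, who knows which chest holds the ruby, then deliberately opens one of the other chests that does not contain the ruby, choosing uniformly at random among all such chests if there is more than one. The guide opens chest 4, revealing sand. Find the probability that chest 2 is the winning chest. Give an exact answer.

1/4

Apply Bayes' rule, conditioning on where the ruby actually is.
If it is in either of chests 1 and 3 (prior 1/4 each): the guide has 2 equally likely choices, so probability 1/2; weight (1/4)·(1/2) = 1/8 each.
If it is in chest 2 (prior 1/4): the guide has 3 equally likely choices, so probability 1/3; weight (1/4)·(1/3) = 1/12.
If it is in chest 4 (prior 1/4): the guide opened chest 4, so this case is ruled out; weight (1/4)·0 = 0.
The weights sum to 1/3.
So P(the ruby in chest 2 | the guide opened chest 4) = (1/12) / (1/3) = 1/4.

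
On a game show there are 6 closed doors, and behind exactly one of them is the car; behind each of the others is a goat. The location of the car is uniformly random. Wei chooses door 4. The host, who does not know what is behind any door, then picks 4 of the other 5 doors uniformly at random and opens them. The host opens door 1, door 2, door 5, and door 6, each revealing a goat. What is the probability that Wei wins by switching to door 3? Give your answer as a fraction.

Consider each possible location of the car in turn.
If it is behind any of doors 1, 2, 5, and 6 (prior 1/6 each): that door was opened and seen not to hold the prize — ruled out; weight (1/6)·0 = 0 each.
If it is behind either of doors 3 and 4 (prior 1/6 each): the host picks exactly this set with probability 1/5 regardless, and none is the prize; weight (1/6)·(1/5) = 1/30 each.
The weights sum to 1/15.
So P(the car behind door 3 | the host opened door 1, door 2, door 5, and door 6) = (1/30) / (1/15) = 1/2.

1/2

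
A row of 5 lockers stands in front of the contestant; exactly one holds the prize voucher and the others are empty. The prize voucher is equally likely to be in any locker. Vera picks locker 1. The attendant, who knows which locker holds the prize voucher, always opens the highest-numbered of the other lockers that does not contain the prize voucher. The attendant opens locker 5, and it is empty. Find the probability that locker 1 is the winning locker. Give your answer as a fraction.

1/4

Consider each possible location of the prize voucher in turn.
If it is in any of lockers 1, 2, 3, and 4 (prior 1/5 each): locker 5 is the highest-numbered option available, probability 1; weight (1/5)·1 = 1/5 each.
If it is in locker 5 (prior 1/5): the attendant opened locker 5, so this case is ruled out; weight (1/5)·0 = 0.
The weights sum to 4/5.
So P(the prize voucher in locker 1 | the attendant opened locker 5) = (1/5) / (4/5) = 1/4.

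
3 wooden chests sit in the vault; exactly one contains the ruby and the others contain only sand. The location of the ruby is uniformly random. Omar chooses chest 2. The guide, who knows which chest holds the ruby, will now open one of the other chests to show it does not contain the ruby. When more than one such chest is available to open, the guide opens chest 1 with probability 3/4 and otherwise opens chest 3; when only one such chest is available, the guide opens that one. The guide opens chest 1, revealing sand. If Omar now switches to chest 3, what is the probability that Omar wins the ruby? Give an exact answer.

4/7

Consider each possible location of the ruby in turn.
If it is in chest 1 (prior 1/3): the guide opened chest 1, so this case is ruled out; weight (1/3)·0 = 0.
If it is in chest 2 (prior 1/3): chest 1 is available, opened with probability 3/4; weight (1/3)·(3/4) = 1/4.
If it is in chest 3 (prior 1/3): only chest 1 is available, probability 1; weight (1/3)·1 = 1/3.
The weights sum to 7/12.
So P(the ruby in chest 3 | the guide opened chest 1) = (1/3) / (7/12) = 4/7.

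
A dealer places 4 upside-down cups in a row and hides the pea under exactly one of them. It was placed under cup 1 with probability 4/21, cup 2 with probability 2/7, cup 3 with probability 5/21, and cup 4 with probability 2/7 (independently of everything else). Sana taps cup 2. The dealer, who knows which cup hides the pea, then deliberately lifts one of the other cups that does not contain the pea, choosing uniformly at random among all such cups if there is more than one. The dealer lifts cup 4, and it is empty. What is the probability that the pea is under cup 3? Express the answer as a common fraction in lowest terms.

5/13

Consider each possible location of the pea in turn.
If it is under cup 1 (prior 4/21): the dealer has 2 equally likely choices, so probability 1/2; weight (4/21)·(1/2) = 2/21.
If it is under cup 2 (prior 2/7): the dealer has 3 equally likely choices, so probability 1/3; weight (2/7)·(1/3) = 2/21.
If it is under cup 3 (prior 5/21): the dealer has 2 equally likely choices, so probability 1/2; weight (5/21)·(1/2) = 5/42.
If it is under cup 4 (prior 2/7): the dealer opened cup 4, so this case is ruled out; weight (2/7)·0 = 0.
The weights sum to 13/42.
So P(the pea under cup 3 | the dealer opened cup 4) = (5/42) / (13/42) = 5/13.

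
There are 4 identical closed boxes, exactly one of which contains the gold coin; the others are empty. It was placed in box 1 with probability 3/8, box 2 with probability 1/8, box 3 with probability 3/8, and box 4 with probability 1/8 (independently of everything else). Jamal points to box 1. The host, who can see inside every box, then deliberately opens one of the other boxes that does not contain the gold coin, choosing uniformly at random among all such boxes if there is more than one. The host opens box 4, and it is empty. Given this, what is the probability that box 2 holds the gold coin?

1/6

Apply Bayes' rule, conditioning on where the gold coin actually is.
If it is in box 1 (prior 3/8): the host has 3 equally likely choices, so probability 1/3; weight (3/8)·(1/3) = 1/8.
If it is in box 2 (prior 1/8): the host has 2 equally likely choices, so probability 1/2; weight (1/8)·(1/2) = 1/16.
If it is in box 3 (prior 3/8): the host has 2 equally likely choices, so probability 1/2; weight (3/8)·(1/2) = 3/16.
If it is in box 4 (prior 1/8): the host opened box 4, so this case is ruled out; weight (1/8)·0 = 0.
The weights sum to 3/8.
So P(the gold coin in box 2 | the host opened box 4) = (1/16) / (3/8) = 1/6.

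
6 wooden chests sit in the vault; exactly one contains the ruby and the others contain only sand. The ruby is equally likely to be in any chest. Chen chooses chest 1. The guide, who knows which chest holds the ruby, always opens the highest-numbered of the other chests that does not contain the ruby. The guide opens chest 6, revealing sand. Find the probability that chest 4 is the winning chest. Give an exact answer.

Consider each possible location of the ruby in turn.
If it is in any of chests 1, 2, 3, 4, and 5 (prior 1/6 each): chest 6 is the highest-numbered option available, probability 1; weight (1/6)·1 = 1/6 each.
If it is in chest 6 (prior 1/6): the guide opened chest 6, so this case is ruled out; weight (1/6)·0 = 0.
The weights sum to 5/6.
So P(the ruby in chest 4 | the guide opened chest 6) = (1/6) / (5/6) = 1/5.

1/5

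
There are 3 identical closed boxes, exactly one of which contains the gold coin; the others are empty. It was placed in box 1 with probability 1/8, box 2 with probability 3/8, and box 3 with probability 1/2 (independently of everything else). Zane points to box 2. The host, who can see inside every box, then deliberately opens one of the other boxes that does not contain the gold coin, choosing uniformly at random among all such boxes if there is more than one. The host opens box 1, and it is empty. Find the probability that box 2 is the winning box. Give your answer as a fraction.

3/11

Apply Bayes' rule, conditioning on where the gold coin actually is.
If it is in box 1 (prior 1/8): the host opened box 1, so this case is ruled out; weight (1/8)·0 = 0.
If it is in box 2 (prior 3/8): the host has 2 equally likely choices, so probability 1/2; weight (3/8)·(1/2) = 3/16.
If it is in box 3 (prior 1/2): the host has no choice, probability 1; weight (1/2)·1 = 1/2.
The weights sum to 11/16.
So P(the gold coin in box 2 | the host opened box 1) = (3/16) / (11/16) = 3/11.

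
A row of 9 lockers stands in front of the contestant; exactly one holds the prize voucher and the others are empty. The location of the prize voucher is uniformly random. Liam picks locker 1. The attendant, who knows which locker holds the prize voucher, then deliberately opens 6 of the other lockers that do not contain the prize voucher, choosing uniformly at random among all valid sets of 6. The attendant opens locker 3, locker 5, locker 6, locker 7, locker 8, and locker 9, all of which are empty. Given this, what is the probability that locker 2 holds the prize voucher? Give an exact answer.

Apply Bayes' rule, conditioning on where the prize voucher actually is.
If it is in locker 1 (prior 1/9): the attendant has 28 equally likely choices, so probability 1/28; weight (1/9)·(1/28) = 1/252.
If it is in either of lockers 2 and 4 (prior 1/9 each): the attendant has 7 equally likely choices, so probability 1/7; weight (1/9)·(1/7) = 1/63 each.
If it is in any of lockers 3, 5, 6, 7, 8, and 9 (prior 1/9 each): that locker was opened and seen not to hold the prize — ruled out; weight (1/9)·0 = 0 each.
The weights sum to 1/28.
So P(the prize voucher in locker 2 | the attendant opened locker 3, locker 5, locker 6, locker 7, locker 8, and locker 9) = (1/63) / (1/28) = 4/9.

4/9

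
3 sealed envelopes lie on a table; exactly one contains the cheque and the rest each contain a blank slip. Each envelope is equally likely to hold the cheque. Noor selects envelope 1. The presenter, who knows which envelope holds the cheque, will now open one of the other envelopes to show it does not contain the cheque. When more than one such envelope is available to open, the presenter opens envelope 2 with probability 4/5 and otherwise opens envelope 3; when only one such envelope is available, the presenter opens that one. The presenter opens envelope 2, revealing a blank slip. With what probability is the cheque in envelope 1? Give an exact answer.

4/9

Apply Bayes' rule, conditioning on where the cheque actually is.
If it is in envelope 1 (prior 1/3): envelope 2 is available, opened with probability 4/5; weight (1/3)·(4/5) = 4/15.
If it is in envelope 2 (prior 1/3): the presenter opened envelope 2, so this case is ruled out; weight (1/3)·0 = 0.
If it is in envelope 3 (prior 1/3): only envelope 2 is available, probability 1; weight (1/3)·1 = 1/3.
The weights sum to 3/5.
So P(the cheque in envelope 1 | the presenter opened envelope 2) = (4/15) / (3/5) = 4/9.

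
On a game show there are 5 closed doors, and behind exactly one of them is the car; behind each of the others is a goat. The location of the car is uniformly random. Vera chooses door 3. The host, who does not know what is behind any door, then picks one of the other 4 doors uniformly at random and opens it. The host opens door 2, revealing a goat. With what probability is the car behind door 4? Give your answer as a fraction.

Because the host chose which door to open without knowing where the car is, the choice is independent of the prize location. Learning that door 2 does not hold the car simply rules out that one location and leaves the remaining 4 doors still equally likely by symmetry.
So P(the car behind door 4) = 1/4.

1/4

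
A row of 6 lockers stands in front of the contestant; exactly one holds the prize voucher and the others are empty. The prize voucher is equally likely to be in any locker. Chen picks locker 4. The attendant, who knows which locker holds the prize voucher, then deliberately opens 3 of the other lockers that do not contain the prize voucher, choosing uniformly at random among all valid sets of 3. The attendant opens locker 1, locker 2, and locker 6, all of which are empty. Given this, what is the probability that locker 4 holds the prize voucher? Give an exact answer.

1/6

Condition on the true location of the prize voucher.
If it is in any of lockers 1, 2, and 6 (prior 1/6 each): that locker was opened and seen not to hold the prize — ruled out; weight (1/6)·0 = 0 each.
If it is in either of lockers 3 and 5 (prior 1/6 each): the attendant has 4 equally likely choices, so probability 1/4; weight (1/6)·(1/4) = 1/24 each.
If it is in locker 4 (prior 1/6): the attendant has 10 equally likely choices, so probability 1/10; weight (1/6)·(1/10) = 1/60.
The weights sum to 1/10.
So P(the prize voucher in locker 4 | the attendant opened locker 1, locker 2, and locker 6) = (1/60) / (1/10) = 1/6.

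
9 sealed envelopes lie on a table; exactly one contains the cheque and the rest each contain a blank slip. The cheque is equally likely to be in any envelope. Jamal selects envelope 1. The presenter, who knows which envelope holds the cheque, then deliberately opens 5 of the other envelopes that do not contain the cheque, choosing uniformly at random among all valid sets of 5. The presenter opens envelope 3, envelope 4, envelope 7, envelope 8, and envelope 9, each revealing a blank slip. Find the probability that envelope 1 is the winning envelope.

Apply Bayes' rule, conditioning on where the cheque actually is.
If it is in envelope 1 (prior 1/9): the presenter has 56 equally likely choices, so probability 1/56; weight (1/9)·(1/56) = 1/504.
If it is in any of envelopes 2, 5, and 6 (prior 1/9 each): the presenter has 21 equally likely choices, so probability 1/21; weight (1/9)·(1/21) = 1/189 each.
If it is in any of envelopes 3, 4, 7, 8, and 9 (prior 1/9 each): that envelope was opened and seen not to hold the prize — ruled out; weight (1/9)·0 = 0 each.
The weights sum to 1/56.
So P(the cheque in envelope 1 | the presenter opened envelope 3, envelope 4, envelope 7, envelope 8, and envelope 9) = (1/504) / (1/56) = 1/9.

1/9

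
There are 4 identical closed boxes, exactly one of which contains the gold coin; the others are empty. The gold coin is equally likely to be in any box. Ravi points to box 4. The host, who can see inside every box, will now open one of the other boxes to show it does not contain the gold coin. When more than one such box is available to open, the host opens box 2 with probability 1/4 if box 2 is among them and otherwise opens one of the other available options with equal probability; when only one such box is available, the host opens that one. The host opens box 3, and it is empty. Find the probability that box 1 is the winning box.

6/13

Consider each possible location of the gold coin in turn.
If it is in box 1 (prior 1/4): box 2 is available but not opened, probability 3/4; weight (1/4)·(3/4) = 3/16.
If it is in box 2 (prior 1/4): box 2 holds the prize so is unavailable; the host chooses uniformly among the 2 others, probability 1/2; weight (1/4)·(1/2) = 1/8.
If it is in box 3 (prior 1/4): the host opened box 3, so this case is ruled out; weight (1/4)·0 = 0.
If it is in box 4 (prior 1/4): box 2 is available but not opened; box 3 gets probability (1 − 1/4)/2 = 3/8; weight (1/4)·(3/8) = 3/32.
The weights sum to 13/32.
So P(the gold coin in box 1 | the host opened box 3) = (3/16) / (13/32) = 6/13.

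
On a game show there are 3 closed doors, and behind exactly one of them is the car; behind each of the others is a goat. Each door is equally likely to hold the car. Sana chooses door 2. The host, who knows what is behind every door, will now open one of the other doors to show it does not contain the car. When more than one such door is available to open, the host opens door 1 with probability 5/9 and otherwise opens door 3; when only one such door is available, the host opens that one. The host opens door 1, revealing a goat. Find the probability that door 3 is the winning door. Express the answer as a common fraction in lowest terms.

9/14

Condition on the true location of the car.
If it is behind door 1 (prior 1/3): the host opened door 1, so this case is ruled out; weight (1/3)·0 = 0.
If it is behind door 2 (prior 1/3): door 1 is available, opened with probability 5/9; weight (1/3)·(5/9) = 5/27.
If it is behind door 3 (prior 1/3): only door 1 is available, probability 1; weight (1/3)·1 = 1/3.
The weights sum to 14/27.
So P(the car behind door 3 | the host opened door 1) = (1/3) / (14/27) = 9/14.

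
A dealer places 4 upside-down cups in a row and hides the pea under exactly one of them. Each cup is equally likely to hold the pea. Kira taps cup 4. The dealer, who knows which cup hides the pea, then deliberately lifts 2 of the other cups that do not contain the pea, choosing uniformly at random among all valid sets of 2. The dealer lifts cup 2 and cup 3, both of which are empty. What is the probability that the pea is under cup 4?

1/4

Consider each possible location of the pea in turn.
If it is under cup 1 (prior 1/4): the dealer has no choice, probability 1; weight (1/4)·1 = 1/4.
If it is under either of cups 2 and 3 (prior 1/4 each): that cup was opened and seen not to hold the prize — ruled out; weight (1/4)·0 = 0 each.
If it is under cup 4 (prior 1/4): the dealer has 3 equally likely choices, so probability 1/3; weight (1/4)·(1/3) = 1/12.
The weights sum to 1/3.
So P(the pea under cup 4 | the dealer opened cup 2 and cup 3) = (1/12) / (1/3) = 1/4.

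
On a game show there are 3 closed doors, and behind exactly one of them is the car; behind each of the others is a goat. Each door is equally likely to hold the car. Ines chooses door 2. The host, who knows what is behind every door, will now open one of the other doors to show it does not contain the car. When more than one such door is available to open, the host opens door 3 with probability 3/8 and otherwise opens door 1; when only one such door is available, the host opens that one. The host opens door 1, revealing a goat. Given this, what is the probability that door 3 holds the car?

8/13

Apply Bayes' rule, conditioning on where the car actually is.
If it is behind door 1 (prior 1/3): the host opened door 1, so this case is ruled out; weight (1/3)·0 = 0.
If it is behind door 2 (prior 1/3): door 3 is available but not opened, probability 5/8; weight (1/3)·(5/8) = 5/24.
If it is behind door 3 (prior 1/3): only door 1 is available, probability 1; weight (1/3)·1 = 1/3.
The weights sum to 13/24.
So P(the car behind door 3 | the host opened door 1) = (1/3) / (13/24) = 8/13.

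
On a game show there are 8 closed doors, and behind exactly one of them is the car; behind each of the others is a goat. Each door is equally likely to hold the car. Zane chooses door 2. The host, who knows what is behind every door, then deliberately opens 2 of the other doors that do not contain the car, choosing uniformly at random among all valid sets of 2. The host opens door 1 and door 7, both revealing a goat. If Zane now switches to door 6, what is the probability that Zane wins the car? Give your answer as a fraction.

Consider each possible location of the car in turn.
If it is behind either of doors 1 and 7 (prior 1/8 each): that door was opened and seen not to hold the prize — ruled out; weight (1/8)·0 = 0 each.
If it is behind door 2 (prior 1/8): the host has 21 equally likely choices, so probability 1/21; weight (1/8)·(1/21) = 1/168.
If it is behind any of doors 3, 4, 5, 6, and 8 (prior 1/8 each): the host has 15 equally likely choices, so probability 1/15; weight (1/8)·(1/15) = 1/120 each.
The weights sum to 1/21.
So P(the car behind door 6 | the host opened door 1 and door 7) = (1/120) / (1/21) = 7/40.

7/40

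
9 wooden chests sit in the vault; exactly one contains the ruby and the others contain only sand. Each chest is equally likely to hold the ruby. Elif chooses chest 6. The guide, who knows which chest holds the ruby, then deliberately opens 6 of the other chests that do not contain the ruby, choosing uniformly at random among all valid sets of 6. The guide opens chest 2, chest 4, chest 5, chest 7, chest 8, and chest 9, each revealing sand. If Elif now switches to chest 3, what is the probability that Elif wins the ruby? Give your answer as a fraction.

4/9

Consider each possible location of the ruby in turn.
If it is in either of chests 1 and 3 (prior 1/9 each): the guide has 7 equally likely choices, so probability 1/7; weight (1/9)·(1/7) = 1/63 each.
If it is in any of chests 2, 4, 5, 7, 8, and 9 (prior 1/9 each): that chest was opened and seen not to hold the prize — ruled out; weight (1/9)·0 = 0 each.
If it is in chest 6 (prior 1/9): the guide has 28 equally likely choices, so probability 1/28; weight (1/9)·(1/28) = 1/252.
The weights sum to 1/28.
So P(the ruby in chest 3 | the guide opened chest 2, chest 4, chest 5, chest 7, chest 8, and chest 9) = (1/63) / (1/28) = 4/9.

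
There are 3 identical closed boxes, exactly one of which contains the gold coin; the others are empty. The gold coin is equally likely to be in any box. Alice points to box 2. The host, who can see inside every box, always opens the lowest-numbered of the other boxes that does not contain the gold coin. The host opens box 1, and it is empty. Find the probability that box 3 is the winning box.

1/2

Consider each possible location of the gold coin in turn.
If it is in box 1 (prior 1/3): the host opened box 1, so this case is ruled out; weight (1/3)·0 = 0.
If it is in either of boxes 2 and 3 (prior 1/3 each): box 1 is the lowest-numbered option available, probability 1; weight (1/3)·1 = 1/3 each.
The weights sum to 2/3.
So P(the gold coin in box 3 | the host opened box 1) = (1/3) / (2/3) = 1/2.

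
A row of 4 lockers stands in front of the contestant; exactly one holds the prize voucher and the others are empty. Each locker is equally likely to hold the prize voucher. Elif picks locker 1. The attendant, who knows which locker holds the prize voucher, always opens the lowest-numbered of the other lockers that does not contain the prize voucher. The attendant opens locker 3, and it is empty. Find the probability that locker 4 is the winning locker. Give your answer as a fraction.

Consider each possible location of the prize voucher in turn.
If it is in either of lockers 1 and 4 (prior 1/4 each): the attendant would have opened locker 2 instead, probability 0; weight (1/4)·0 = 0 each.
If it is in locker 2 (prior 1/4): locker 3 is the lowest-numbered option available, probability 1; weight (1/4)·1 = 1/4.
If it is in locker 3 (prior 1/4): the attendant opened locker 3, so this case is ruled out; weight (1/4)·0 = 0.
The weights sum to 1/4.
So P(the prize voucher in locker 4 | the attendant opened locker 3) = 0 / (1/4) = 0.

0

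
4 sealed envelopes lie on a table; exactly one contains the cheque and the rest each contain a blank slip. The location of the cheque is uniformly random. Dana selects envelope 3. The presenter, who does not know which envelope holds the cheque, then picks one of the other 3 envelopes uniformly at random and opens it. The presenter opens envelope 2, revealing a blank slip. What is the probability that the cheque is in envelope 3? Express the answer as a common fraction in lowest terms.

Consider each possible location of the cheque in turn.
If it is in any of envelopes 1, 3, and 4 (prior 1/4 each): the presenter picks envelope 2 with probability 1/3 regardless, and it is not the prize; weight (1/4)·(1/3) = 1/12 each.
If it is in envelope 2 (prior 1/4): the presenter opened envelope 2, so this case is ruled out; weight (1/4)·0 = 0.
The weights sum to 1/4.
So P(the cheque in envelope 3 | the presenter opened envelope 2) = (1/12) / (1/4) = 1/3.

1/3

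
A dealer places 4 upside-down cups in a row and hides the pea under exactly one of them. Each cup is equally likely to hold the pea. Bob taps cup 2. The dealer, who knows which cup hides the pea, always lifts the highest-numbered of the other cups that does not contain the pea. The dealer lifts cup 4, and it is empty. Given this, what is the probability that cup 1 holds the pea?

Consider each possible location of the pea in turn.
If it is under any of cups 1, 2, and 3 (prior 1/4 each): cup 4 is the highest-numbered option available, probability 1; weight (1/4)·1 = 1/4 each.
If it is under cup 4 (prior 1/4): the dealer opened cup 4, so this case is ruled out; weight (1/4)·0 = 0.
The weights sum to 3/4.
So P(the pea under cup 1 | the dealer opened cup 4) = (1/4) / (3/4) = 1/3.

1/3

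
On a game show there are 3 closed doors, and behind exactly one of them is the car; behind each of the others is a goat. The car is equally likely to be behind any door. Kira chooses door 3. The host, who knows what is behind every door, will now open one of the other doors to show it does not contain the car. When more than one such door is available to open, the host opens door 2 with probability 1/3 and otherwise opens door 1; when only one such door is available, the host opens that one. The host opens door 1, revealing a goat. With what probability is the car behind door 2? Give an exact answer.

Apply Bayes' rule, conditioning on where the car actually is.
If it is behind door 1 (prior 1/3): the host opened door 1, so this case is ruled out; weight (1/3)·0 = 0.
If it is behind door 2 (prior 1/3): only door 1 is available, probability 1; weight (1/3)·1 = 1/3.
If it is behind door 3 (prior 1/3): door 2 is available but not opened, probability 2/3; weight (1/3)·(2/3) = 2/9.
The weights sum to 5/9.
So P(the car behind door 2 | the host opened door 1) = (1/3) / (5/9) = 3/5.

3/5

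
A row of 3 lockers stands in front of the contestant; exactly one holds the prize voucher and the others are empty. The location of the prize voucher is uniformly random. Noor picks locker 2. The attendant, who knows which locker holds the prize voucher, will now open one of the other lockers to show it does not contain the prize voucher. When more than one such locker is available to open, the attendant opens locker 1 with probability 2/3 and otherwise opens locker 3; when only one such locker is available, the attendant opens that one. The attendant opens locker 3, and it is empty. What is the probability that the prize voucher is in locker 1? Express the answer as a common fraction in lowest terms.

3/4

Condition on the true location of the prize voucher.
If it is in locker 1 (prior 1/3): only locker 3 is available, probability 1; weight (1/3)·1 = 1/3.
If it is in locker 2 (prior 1/3): locker 1 is available but not opened, probability 1/3; weight (1/3)·(1/3) = 1/9.
If it is in locker 3 (prior 1/3): the attendant opened locker 3, so this case is ruled out; weight (1/3)·0 = 0.
The weights sum to 4/9.
So P(the prize voucher in locker 1 | the attendant opened locker 3) = (1/3) / (4/9) = 3/4.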